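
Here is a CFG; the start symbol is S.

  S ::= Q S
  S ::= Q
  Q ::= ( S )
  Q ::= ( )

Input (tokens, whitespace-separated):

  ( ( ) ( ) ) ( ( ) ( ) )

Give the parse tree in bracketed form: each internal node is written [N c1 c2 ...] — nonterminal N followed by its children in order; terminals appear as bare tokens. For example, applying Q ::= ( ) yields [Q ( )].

[S [Q ( [S [Q ( )] [S [Q ( )]]] )] [S [Q ( [S [Q ( )] [S [Q ( )]]] )]]]

S
Q S
( S ) S
( Q S ) S
( ( ) S ) S
( ( ) Q ) S
( ( ) ( ) ) S
( ( ) ( ) ) Q
( ( ) ( ) ) ( S )
( ( ) ( ) ) ( Q S )
( ( ) ( ) ) ( ( ) S )
( ( ) ( ) ) ( ( ) Q )
( ( ) ( ) ) ( ( ) ( ) )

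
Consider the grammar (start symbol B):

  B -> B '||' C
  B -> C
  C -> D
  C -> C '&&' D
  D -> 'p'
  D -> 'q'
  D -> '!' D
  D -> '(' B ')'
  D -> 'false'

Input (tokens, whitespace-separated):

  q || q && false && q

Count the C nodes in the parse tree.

[B [B [C [D q]]] || [C [C [C [D q]] && [D false]] && [D q]]]

4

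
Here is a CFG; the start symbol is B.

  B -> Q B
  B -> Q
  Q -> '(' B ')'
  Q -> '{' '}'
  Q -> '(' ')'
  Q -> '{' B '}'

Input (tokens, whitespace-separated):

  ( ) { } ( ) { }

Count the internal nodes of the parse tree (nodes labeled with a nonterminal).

[B [Q ( )] [B [Q { }] [B [Q ( )] [B [Q { }]]]]]

8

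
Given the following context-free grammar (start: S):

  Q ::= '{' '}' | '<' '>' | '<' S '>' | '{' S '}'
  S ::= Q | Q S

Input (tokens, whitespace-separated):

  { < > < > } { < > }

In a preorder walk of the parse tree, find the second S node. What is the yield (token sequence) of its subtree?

< > < >

[S [Q { [S [Q < >] [S [Q < >]]] }] [S [Q { [S [Q < >]] }]]]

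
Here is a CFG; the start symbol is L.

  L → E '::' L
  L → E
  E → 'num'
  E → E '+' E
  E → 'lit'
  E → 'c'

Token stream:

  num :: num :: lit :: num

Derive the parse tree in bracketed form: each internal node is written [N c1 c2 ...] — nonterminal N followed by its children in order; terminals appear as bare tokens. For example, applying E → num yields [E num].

[L [E num] :: [L [E num] :: [L [E lit] :: [L [E num]]]]]

L
E :: L
num :: L
num :: E :: L
num :: num :: L
num :: num :: E :: L
num :: num :: lit :: L
num :: num :: lit :: E
num :: num :: lit :: num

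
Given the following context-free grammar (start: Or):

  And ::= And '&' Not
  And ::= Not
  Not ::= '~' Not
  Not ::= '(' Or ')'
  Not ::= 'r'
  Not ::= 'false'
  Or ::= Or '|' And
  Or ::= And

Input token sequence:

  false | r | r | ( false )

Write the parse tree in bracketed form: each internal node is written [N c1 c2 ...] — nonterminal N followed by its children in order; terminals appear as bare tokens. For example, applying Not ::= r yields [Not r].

[Or [Or [Or [Or [And [Not false]]] | [And [Not r]]] | [And [Not r]]] | [And [Not ( [Or [And [Not false]]] )]]]

Or
Or | And
Or | And | And
Or | And | And | And
And | And | And | And
Not | And | And | And
false | And | And | And
false | Not | And | And
false | r | And | And
false | r | Not | And
false | r | r | And
false | r | r | Not
false | r | r | ( Or )
false | r | r | ( And )
false | r | r | ( Not )
false | r | r | ( false )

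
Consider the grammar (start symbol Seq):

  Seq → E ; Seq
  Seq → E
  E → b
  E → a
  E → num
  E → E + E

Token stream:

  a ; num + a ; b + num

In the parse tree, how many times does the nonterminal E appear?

7

[Seq [E a] ; [Seq [E [E num] + [E a]] ; [Seq [E [E b] + [E num]]]]]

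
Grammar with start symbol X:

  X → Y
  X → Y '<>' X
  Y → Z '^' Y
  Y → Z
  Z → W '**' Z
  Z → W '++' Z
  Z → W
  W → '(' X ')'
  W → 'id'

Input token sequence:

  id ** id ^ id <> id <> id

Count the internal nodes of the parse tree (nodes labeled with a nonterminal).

[X [Y [Z [W id] ** [Z [W id]]] ^ [Y [Z [W id]]]] <> [X [Y [Z [W id]]] <> [X [Y [Z [W id]]]]]]

17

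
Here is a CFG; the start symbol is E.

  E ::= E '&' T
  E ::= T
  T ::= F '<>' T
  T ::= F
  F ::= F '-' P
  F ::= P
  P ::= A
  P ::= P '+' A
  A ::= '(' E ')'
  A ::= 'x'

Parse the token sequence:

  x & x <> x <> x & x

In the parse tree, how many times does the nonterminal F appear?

5

[E [E [E [T [F [P [A x]]]]] & [T [F [P [A x]]] <> [T [F [P [A x]]] <> [T [F [P [A x]]]]]]] & [T [F [P [A x]]]]]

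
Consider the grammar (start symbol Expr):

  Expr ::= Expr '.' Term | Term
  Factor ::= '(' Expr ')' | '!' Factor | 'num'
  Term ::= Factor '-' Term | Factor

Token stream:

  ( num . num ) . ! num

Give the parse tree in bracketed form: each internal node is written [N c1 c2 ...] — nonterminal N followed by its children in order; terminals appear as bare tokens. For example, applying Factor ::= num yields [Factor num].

[Expr [Expr [Term [Factor ( [Expr [Expr [Term [Factor num]]] . [Term [Factor num]]] )]]] . [Term [Factor ! [Factor num]]]]

Expr
Expr . Term
Term . Term
Factor . Term
( Expr ) . Term
( Expr . Term ) . Term
( Term . Term ) . Term
( Factor . Term ) . Term
( num . Term ) . Term
( num . Factor ) . Term
( num . num ) . Term
( num . num ) . Factor
( num . num ) . ! Factor
( num . num ) . ! num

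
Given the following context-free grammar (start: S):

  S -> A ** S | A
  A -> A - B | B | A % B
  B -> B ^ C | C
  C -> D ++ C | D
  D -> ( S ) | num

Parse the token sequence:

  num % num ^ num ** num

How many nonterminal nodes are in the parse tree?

17

[S [A [A [B [C [D num]]]] % [B [B [C [D num]]] ^ [C [D num]]]] ** [S [A [B [C [D num]]]]]]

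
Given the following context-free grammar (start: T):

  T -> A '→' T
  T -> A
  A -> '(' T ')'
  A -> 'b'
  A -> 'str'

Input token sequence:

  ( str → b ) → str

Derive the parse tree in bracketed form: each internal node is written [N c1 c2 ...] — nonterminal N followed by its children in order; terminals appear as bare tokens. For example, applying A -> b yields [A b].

[T [A ( [T [A str] → [T [A b]]] )] → [T [A str]]]

T
A → T
( T ) → T
( A → T ) → T
( str → T ) → T
( str → A ) → T
( str → b ) → T
( str → b ) → A
( str → b ) → str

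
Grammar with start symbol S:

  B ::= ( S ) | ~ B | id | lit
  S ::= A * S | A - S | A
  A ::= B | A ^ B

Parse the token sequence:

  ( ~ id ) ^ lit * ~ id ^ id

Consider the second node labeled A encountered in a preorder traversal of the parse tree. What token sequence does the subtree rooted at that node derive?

( ~ id )

[S [A [A [B ( [S [A [B ~ [B id]]]] )]] ^ [B lit]] * [S [A [A [B ~ [B id]]] ^ [B id]]]]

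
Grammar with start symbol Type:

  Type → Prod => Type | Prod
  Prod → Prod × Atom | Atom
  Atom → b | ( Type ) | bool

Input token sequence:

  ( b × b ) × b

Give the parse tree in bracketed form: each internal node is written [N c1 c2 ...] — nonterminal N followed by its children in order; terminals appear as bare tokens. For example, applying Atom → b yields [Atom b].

[Type [Prod [Prod [Atom ( [Type [Prod [Prod [Atom b]] × [Atom b]]] )]] × [Atom b]]]

Type
Prod
Prod × Atom
Atom × Atom
( Type ) × Atom
( Prod ) × Atom
( Prod × Atom ) × Atom
( Atom × Atom ) × Atom
( b × Atom ) × Atom
( b × b ) × Atom
( b × b ) × b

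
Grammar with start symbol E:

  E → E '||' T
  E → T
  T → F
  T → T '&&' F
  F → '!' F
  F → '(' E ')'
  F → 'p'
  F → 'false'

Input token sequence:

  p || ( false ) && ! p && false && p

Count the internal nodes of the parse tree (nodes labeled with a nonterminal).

[E [E [T [F p]]] || [T [T [T [T [F ( [E [T [F false]]] )]] && [F ! [F p]]] && [F false]] && [F p]]]

16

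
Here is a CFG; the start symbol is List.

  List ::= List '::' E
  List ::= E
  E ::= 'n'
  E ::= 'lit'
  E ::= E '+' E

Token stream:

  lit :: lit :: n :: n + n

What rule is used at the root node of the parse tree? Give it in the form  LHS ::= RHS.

[List [List [List [List [E lit]] :: [E lit]] :: [E n]] :: [E [E n] + [E n]]]

List ::= List '::' E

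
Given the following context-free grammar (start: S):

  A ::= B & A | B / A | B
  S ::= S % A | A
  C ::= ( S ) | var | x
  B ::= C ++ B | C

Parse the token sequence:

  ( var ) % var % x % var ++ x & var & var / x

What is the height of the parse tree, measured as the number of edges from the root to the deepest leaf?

11

[S [S [S [S [A [B [C ( [S [A [B [C var]]]] )]]]] % [A [B [C var]]]] % [A [B [C x]]]] % [A [B [C var] ++ [B [C x]]] & [A [B [C var]] & [A [B [C var]] / [A [B [C x]]]]]]]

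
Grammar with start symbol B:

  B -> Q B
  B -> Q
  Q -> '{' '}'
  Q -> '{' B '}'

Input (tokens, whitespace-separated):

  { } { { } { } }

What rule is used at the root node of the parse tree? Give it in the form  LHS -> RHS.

[B [Q { }] [B [Q { [B [Q { }] [B [Q { }]]] }]]]

B -> Q B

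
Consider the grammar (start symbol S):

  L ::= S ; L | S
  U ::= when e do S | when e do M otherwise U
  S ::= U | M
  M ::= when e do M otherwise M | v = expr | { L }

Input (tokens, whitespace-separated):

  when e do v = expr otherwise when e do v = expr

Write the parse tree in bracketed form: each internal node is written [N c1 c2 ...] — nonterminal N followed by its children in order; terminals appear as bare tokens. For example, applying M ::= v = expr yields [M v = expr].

S
U
when e do M otherwise U
when e do v = expr otherwise U
when e do v = expr otherwise when e do S
when e do v = expr otherwise when e do M
when e do v = expr otherwise when e do v = expr

[S [U when e do [M v = expr] otherwise [U when e do [S [M v = expr]]]]]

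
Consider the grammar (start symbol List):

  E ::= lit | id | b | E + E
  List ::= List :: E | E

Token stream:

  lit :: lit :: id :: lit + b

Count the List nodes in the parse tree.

[List [List [List [List [E lit]] :: [E lit]] :: [E id]] :: [E [E lit] + [E b]]]

4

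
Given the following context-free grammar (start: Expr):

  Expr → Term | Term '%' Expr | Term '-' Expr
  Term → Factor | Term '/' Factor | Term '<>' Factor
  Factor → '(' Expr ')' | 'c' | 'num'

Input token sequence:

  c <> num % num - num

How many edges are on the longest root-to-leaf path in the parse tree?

[Expr [Term [Term [Factor c]] <> [Factor num]] % [Expr [Term [Factor num]] - [Expr [Term [Factor num]]]]]

5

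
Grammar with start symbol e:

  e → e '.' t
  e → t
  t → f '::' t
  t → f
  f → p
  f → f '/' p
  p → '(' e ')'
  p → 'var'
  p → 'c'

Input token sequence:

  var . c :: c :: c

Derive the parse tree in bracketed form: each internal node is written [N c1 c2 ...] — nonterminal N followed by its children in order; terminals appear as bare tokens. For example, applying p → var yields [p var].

[e [e [t [f [p var]]]] . [t [f [p c]] :: [t [f [p c]] :: [t [f [p c]]]]]]

e
e . t
t . t
f . t
p . t
var . t
var . f :: t
var . p :: t
var . c :: t
var . c :: f :: t
var . c :: p :: t
var . c :: c :: t
var . c :: c :: f
var . c :: c :: p
var . c :: c :: c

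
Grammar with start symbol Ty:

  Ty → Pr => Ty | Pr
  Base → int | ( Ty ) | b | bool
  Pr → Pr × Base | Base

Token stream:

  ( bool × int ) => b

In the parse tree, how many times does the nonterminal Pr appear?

[Ty [Pr [Base ( [Ty [Pr [Pr [Base bool]] × [Base int]]] )]] => [Ty [Pr [Base b]]]]

4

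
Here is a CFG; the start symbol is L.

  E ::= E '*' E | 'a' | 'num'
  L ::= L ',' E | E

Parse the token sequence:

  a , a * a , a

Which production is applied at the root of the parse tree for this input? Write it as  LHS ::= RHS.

[L [L [L [E a]] , [E [E a] * [E a]]] , [E a]]

L ::= L ',' E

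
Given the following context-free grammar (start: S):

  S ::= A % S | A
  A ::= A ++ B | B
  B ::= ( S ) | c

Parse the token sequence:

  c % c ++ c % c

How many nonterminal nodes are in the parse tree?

11

[S [A [B c]] % [S [A [A [B c]] ++ [B c]] % [S [A [B c]]]]]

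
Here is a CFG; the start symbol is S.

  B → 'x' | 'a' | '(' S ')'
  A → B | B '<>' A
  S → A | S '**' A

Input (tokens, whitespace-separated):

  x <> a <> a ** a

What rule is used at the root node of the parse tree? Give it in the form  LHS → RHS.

[S [S [A [B x] <> [A [B a] <> [A [B a]]]]] ** [A [B a]]]

S → S '**' A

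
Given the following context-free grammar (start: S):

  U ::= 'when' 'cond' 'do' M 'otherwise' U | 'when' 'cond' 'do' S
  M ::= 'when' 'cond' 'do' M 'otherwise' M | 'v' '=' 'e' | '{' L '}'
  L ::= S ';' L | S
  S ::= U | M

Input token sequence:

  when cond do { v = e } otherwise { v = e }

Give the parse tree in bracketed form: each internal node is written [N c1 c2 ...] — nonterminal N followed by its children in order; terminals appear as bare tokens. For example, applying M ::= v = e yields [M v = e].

S
M
when cond do M otherwise M
when cond do { L } otherwise M
when cond do { S } otherwise M
when cond do { M } otherwise M
when cond do { v = e } otherwise M
when cond do { v = e } otherwise { L }
when cond do { v = e } otherwise { S }
when cond do { v = e } otherwise { M }
when cond do { v = e } otherwise { v = e }

[S [M when cond do [M { [L [S [M v = e]]] }] otherwise [M { [L [S [M v = e]]] }]]]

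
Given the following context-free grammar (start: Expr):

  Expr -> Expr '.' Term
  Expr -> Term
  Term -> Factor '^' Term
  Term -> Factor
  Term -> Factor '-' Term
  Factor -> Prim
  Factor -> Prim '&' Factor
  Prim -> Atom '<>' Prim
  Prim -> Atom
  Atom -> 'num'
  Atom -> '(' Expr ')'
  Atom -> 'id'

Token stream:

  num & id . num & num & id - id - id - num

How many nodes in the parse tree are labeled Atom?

[Expr [Expr [Term [Factor [Prim [Atom num]] & [Factor [Prim [Atom id]]]]]] . [Term [Factor [Prim [Atom num]] & [Factor [Prim [Atom num]] & [Factor [Prim [Atom id]]]]] - [Term [Factor [Prim [Atom id]]] - [Term [Factor [Prim [Atom id]]] - [Term [Factor [Prim [Atom num]]]]]]]]

8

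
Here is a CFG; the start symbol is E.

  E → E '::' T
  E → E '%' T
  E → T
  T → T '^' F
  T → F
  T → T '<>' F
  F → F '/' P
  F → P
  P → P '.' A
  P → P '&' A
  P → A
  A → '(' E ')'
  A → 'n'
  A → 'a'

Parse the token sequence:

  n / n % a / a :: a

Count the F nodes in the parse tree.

[E [E [E [T [F [F [P [A n]]] / [P [A n]]]]] % [T [F [F [P [A a]]] / [P [A a]]]]] :: [T [F [P [A a]]]]]

5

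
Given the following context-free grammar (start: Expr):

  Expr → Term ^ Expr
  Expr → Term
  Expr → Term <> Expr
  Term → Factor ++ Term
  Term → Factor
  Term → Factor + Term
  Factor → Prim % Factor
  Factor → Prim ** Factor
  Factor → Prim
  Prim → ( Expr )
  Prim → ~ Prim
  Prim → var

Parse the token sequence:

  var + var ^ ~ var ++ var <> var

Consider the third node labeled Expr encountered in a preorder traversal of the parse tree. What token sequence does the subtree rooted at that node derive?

[Expr [Term [Factor [Prim var]] + [Term [Factor [Prim var]]]] ^ [Expr [Term [Factor [Prim ~ [Prim var]]] ++ [Term [Factor [Prim var]]]] <> [Expr [Term [Factor [Prim var]]]]]]

var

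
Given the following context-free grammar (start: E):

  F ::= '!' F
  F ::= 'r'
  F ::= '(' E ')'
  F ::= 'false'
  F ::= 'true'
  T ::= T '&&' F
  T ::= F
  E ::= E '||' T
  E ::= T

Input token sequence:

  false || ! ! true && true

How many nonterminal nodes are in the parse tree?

10

[E [E [T [F false]]] || [T [T [F ! [F ! [F true]]]] && [F true]]]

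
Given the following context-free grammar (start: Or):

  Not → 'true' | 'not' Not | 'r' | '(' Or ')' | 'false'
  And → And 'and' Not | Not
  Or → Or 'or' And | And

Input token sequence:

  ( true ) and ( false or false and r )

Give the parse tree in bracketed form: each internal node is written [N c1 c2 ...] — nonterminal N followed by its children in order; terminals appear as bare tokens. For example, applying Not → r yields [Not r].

[Or [And [And [Not ( [Or [And [Not true]]] )]] and [Not ( [Or [Or [And [Not false]]] or [And [And [Not false]] and [Not r]]] )]]]

Or
And
And and Not
Not and Not
( Or ) and Not
( And ) and Not
( Not ) and Not
( true ) and Not
( true ) and ( Or )
( true ) and ( Or or And )
( true ) and ( And or And )
( true ) and ( Not or And )
( true ) and ( false or And )
( true ) and ( false or And and Not )
( true ) and ( false or Not and Not )
( true ) and ( false or false and Not )
( true ) and ( false or false and r )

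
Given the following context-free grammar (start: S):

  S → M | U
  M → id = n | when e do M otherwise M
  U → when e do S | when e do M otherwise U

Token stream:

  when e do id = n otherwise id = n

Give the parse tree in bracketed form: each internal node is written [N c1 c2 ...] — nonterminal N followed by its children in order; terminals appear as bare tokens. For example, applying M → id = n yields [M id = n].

[S [M when e do [M id = n] otherwise [M id = n]]]

S
M
when e do M otherwise M
when e do id = n otherwise M
when e do id = n otherwise id = n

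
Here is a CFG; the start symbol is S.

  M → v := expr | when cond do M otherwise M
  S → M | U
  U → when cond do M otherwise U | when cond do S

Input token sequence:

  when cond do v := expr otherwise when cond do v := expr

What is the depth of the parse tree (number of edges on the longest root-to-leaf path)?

[S [U when cond do [M v := expr] otherwise [U when cond do [S [M v := expr]]]]]

5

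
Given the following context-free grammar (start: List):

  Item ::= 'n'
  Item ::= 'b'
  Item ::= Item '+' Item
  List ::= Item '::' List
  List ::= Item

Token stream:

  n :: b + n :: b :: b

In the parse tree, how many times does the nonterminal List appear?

[List [Item n] :: [List [Item [Item b] + [Item n]] :: [List [Item b] :: [List [Item b]]]]]

4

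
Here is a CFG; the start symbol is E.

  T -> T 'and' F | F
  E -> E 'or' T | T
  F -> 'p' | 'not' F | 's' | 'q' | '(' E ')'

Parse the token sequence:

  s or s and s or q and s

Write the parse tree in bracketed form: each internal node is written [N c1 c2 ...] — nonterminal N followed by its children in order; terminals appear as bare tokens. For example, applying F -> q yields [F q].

E
E or T
E or T or T
T or T or T
F or T or T
s or T or T
s or T and F or T
s or F and F or T
s or s and F or T
s or s and s or T
s or s and s or T and F
s or s and s or F and F
s or s and s or q and F
s or s and s or q and s

[E [E [E [T [F s]]] or [T [T [F s]] and [F s]]] or [T [T [F q]] and [F s]]]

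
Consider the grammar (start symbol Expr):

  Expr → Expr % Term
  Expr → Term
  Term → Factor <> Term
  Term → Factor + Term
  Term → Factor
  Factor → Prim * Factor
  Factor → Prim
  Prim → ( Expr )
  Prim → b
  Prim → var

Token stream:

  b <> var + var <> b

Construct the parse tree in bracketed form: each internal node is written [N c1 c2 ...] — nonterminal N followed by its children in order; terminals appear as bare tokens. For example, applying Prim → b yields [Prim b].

[Expr [Term [Factor [Prim b]] <> [Term [Factor [Prim var]] + [Term [Factor [Prim var]] <> [Term [Factor [Prim b]]]]]]]

Expr
Term
Factor <> Term
Prim <> Term
b <> Term
b <> Factor + Term
b <> Prim + Term
b <> var + Term
b <> var + Factor <> Term
b <> var + Prim <> Term
b <> var + var <> Term
b <> var + var <> Factor
b <> var + var <> Prim
b <> var + var <> b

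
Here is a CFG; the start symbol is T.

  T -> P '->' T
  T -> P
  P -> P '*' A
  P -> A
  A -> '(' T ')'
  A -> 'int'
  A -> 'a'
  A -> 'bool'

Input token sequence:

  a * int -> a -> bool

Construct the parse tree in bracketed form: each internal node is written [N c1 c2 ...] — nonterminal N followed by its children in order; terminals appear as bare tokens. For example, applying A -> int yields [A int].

[T [P [P [A a]] * [A int]] -> [T [P [A a]] -> [T [P [A bool]]]]]

T
P -> T
P * A -> T
A * A -> T
a * A -> T
a * int -> T
a * int -> P -> T
a * int -> A -> T
a * int -> a -> T
a * int -> a -> P
a * int -> a -> A
a * int -> a -> bool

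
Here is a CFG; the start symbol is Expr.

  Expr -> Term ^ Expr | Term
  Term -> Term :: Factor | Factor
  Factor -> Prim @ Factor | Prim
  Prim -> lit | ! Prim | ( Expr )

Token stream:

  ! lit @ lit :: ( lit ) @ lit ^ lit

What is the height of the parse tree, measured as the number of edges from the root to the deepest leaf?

8

[Expr [Term [Term [Factor [Prim ! [Prim lit]] @ [Factor [Prim lit]]]] :: [Factor [Prim ( [Expr [Term [Factor [Prim lit]]]] )] @ [Factor [Prim lit]]]] ^ [Expr [Term [Factor [Prim lit]]]]]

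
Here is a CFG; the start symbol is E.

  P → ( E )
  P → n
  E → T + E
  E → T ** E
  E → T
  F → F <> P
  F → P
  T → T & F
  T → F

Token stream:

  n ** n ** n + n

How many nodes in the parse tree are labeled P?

4

[E [T [F [P n]]] ** [E [T [F [P n]]] ** [E [T [F [P n]]] + [E [T [F [P n]]]]]]]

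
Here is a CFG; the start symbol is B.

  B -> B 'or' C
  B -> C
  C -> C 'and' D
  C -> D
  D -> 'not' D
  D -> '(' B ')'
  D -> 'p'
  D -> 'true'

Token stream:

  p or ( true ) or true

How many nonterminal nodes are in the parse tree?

[B [B [B [C [D p]]] or [C [D ( [B [C [D true]]] )]]] or [C [D true]]]

12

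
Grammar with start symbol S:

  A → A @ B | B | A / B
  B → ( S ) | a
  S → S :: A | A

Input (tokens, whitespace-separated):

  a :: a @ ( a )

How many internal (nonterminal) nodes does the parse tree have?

[S [S [A [B a]]] :: [A [A [B a]] @ [B ( [S [A [B a]]] )]]]

11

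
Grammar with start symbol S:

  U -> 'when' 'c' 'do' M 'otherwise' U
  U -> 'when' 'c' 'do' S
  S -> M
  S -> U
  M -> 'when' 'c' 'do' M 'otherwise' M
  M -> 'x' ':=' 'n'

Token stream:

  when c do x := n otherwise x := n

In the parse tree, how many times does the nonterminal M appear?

3

[S [M when c do [M x := n] otherwise [M x := n]]]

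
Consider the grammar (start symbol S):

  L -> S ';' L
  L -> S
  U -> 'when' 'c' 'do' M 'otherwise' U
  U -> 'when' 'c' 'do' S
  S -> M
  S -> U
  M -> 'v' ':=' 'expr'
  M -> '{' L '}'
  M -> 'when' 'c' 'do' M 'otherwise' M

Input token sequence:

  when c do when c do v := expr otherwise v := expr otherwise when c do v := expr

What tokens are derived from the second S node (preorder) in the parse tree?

v := expr

[S [U when c do [M when c do [M v := expr] otherwise [M v := expr]] otherwise [U when c do [S [M v := expr]]]]]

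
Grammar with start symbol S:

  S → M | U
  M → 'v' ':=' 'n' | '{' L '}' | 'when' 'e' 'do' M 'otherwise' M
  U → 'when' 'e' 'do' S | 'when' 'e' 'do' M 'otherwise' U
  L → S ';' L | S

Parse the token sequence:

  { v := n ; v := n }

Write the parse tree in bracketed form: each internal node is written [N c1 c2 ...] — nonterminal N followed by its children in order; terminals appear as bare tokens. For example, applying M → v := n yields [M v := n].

[S [M { [L [S [M v := n]] ; [L [S [M v := n]]]] }]]

S
M
{ L }
{ S ; L }
{ M ; L }
{ v := n ; L }
{ v := n ; S }
{ v := n ; M }
{ v := n ; v := n }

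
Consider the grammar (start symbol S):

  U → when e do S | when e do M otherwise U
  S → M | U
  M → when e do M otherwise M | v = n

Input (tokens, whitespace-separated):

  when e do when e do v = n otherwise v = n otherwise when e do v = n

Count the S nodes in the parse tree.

[S [U when e do [M when e do [M v = n] otherwise [M v = n]] otherwise [U when e do [S [M v = n]]]]]

2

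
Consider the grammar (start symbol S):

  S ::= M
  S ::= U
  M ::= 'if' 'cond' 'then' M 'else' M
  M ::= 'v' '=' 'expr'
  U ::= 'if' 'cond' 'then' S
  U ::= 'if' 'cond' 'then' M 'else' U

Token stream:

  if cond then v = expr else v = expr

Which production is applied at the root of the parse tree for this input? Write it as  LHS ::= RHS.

[S [M if cond then [M v = expr] else [M v = expr]]]

S ::= M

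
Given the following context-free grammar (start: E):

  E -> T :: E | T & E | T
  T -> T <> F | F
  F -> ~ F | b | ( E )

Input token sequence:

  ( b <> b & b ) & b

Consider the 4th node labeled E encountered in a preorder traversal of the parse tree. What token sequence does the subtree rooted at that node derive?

b

[E [T [F ( [E [T [T [F b]] <> [F b]] & [E [T [F b]]]] )]] & [E [T [F b]]]]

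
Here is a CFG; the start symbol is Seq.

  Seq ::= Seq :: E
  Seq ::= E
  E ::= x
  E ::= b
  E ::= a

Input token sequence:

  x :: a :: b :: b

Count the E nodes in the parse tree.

4

[Seq [Seq [Seq [Seq [E x]] :: [E a]] :: [E b]] :: [E b]]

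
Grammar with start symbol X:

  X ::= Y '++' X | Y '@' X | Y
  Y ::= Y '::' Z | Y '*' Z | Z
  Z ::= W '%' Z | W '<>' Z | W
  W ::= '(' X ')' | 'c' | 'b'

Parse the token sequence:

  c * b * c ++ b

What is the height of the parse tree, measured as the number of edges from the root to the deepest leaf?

6

[X [Y [Y [Y [Z [W c]]] * [Z [W b]]] * [Z [W c]]] ++ [X [Y [Z [W b]]]]]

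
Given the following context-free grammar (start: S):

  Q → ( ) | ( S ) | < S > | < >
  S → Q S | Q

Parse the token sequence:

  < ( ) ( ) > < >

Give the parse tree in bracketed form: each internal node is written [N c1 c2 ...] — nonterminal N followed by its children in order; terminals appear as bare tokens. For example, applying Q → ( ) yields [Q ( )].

[S [Q < [S [Q ( )] [S [Q ( )]]] >] [S [Q < >]]]

S
Q S
< S > S
< Q S > S
< ( ) S > S
< ( ) Q > S
< ( ) ( ) > S
< ( ) ( ) > Q
< ( ) ( ) > < >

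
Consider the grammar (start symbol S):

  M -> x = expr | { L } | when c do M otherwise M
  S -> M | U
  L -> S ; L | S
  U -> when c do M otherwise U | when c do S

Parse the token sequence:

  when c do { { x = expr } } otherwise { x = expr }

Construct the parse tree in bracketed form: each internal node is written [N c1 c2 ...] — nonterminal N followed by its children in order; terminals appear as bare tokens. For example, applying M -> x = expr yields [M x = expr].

[S [M when c do [M { [L [S [M { [L [S [M x = expr]]] }]]] }] otherwise [M { [L [S [M x = expr]]] }]]]

S
M
when c do M otherwise M
when c do { L } otherwise M
when c do { S } otherwise M
when c do { M } otherwise M
when c do { { L } } otherwise M
when c do { { S } } otherwise M
when c do { { M } } otherwise M
when c do { { x = expr } } otherwise M
when c do { { x = expr } } otherwise { L }
when c do { { x = expr } } otherwise { S }
when c do { { x = expr } } otherwise { M }
when c do { { x = expr } } otherwise { x = expr }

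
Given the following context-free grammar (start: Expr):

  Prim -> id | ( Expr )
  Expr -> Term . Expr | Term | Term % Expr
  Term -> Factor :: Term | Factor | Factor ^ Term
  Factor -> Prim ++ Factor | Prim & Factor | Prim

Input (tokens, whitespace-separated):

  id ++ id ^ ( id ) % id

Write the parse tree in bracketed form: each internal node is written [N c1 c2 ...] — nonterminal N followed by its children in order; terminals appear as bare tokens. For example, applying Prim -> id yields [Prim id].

[Expr [Term [Factor [Prim id] ++ [Factor [Prim id]]] ^ [Term [Factor [Prim ( [Expr [Term [Factor [Prim id]]]] )]]]] % [Expr [Term [Factor [Prim id]]]]]

Expr
Term % Expr
Factor ^ Term % Expr
Prim ++ Factor ^ Term % Expr
id ++ Factor ^ Term % Expr
id ++ Prim ^ Term % Expr
id ++ id ^ Term % Expr
id ++ id ^ Factor % Expr
id ++ id ^ Prim % Expr
id ++ id ^ ( Expr ) % Expr
id ++ id ^ ( Term ) % Expr
id ++ id ^ ( Factor ) % Expr
id ++ id ^ ( Prim ) % Expr
id ++ id ^ ( id ) % Expr
id ++ id ^ ( id ) % Term
id ++ id ^ ( id ) % Factor
id ++ id ^ ( id ) % Prim
id ++ id ^ ( id ) % id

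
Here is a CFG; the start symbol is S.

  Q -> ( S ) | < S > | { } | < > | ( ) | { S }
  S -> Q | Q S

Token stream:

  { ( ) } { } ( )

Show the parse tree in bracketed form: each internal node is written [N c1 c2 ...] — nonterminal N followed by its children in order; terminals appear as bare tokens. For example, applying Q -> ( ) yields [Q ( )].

S
Q S
{ S } S
{ Q } S
{ ( ) } S
{ ( ) } Q S
{ ( ) } { } S
{ ( ) } { } Q
{ ( ) } { } ( )

[S [Q { [S [Q ( )]] }] [S [Q { }] [S [Q ( )]]]]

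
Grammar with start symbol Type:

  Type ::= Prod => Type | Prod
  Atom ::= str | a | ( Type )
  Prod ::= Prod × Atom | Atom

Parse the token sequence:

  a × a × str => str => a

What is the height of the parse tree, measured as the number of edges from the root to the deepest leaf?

5

[Type [Prod [Prod [Prod [Atom a]] × [Atom a]] × [Atom str]] => [Type [Prod [Atom str]] => [Type [Prod [Atom a]]]]]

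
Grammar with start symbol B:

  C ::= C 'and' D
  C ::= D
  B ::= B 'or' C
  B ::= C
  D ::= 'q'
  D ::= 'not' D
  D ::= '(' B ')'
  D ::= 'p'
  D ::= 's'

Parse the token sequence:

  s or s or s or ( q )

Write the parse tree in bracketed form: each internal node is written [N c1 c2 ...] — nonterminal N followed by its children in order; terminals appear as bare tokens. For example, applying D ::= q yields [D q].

[B [B [B [B [C [D s]]] or [C [D s]]] or [C [D s]]] or [C [D ( [B [C [D q]]] )]]]

B
B or C
B or C or C
B or C or C or C
C or C or C or C
D or C or C or C
s or C or C or C
s or D or C or C
s or s or C or C
s or s or D or C
s or s or s or C
s or s or s or D
s or s or s or ( B )
s or s or s or ( C )
s or s or s or ( D )
s or s or s or ( q )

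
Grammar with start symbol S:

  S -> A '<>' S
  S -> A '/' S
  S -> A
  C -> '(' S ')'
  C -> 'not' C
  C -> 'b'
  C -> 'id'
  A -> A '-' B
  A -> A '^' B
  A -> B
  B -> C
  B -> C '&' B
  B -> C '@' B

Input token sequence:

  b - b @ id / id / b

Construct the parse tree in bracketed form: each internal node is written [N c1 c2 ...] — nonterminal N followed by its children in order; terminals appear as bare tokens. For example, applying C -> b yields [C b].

S
A / S
A - B / S
B - B / S
C - B / S
b - B / S
b - C @ B / S
b - b @ B / S
b - b @ C / S
b - b @ id / S
b - b @ id / A / S
b - b @ id / B / S
b - b @ id / C / S
b - b @ id / id / S
b - b @ id / id / A
b - b @ id / id / B
b - b @ id / id / C
b - b @ id / id / b

[S [A [A [B [C b]]] - [B [C b] @ [B [C id]]]] / [S [A [B [C id]]] / [S [A [B [C b]]]]]]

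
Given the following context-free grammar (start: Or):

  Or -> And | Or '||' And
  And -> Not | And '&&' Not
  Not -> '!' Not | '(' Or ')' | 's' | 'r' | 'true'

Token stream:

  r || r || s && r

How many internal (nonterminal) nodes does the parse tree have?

[Or [Or [Or [And [Not r]]] || [And [Not r]]] || [And [And [Not s]] && [Not r]]]

11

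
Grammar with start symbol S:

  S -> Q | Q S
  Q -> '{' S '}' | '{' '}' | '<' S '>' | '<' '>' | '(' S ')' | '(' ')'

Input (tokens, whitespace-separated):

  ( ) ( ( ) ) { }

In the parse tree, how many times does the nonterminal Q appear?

[S [Q ( )] [S [Q ( [S [Q ( )]] )] [S [Q { }]]]]

4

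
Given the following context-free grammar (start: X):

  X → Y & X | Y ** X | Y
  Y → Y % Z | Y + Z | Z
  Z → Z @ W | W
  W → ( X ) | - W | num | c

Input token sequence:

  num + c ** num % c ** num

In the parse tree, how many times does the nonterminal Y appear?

5

[X [Y [Y [Z [W num]]] + [Z [W c]]] ** [X [Y [Y [Z [W num]]] % [Z [W c]]] ** [X [Y [Z [W num]]]]]]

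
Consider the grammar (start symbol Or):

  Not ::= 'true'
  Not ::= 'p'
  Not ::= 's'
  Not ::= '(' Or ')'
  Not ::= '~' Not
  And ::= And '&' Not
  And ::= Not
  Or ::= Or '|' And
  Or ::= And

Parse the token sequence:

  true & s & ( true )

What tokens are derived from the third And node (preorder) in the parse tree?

[Or [And [And [And [Not true]] & [Not s]] & [Not ( [Or [And [Not true]]] )]]]

true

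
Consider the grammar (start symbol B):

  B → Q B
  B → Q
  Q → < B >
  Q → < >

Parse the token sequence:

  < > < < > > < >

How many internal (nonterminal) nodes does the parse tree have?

[B [Q < >] [B [Q < [B [Q < >]] >] [B [Q < >]]]]

8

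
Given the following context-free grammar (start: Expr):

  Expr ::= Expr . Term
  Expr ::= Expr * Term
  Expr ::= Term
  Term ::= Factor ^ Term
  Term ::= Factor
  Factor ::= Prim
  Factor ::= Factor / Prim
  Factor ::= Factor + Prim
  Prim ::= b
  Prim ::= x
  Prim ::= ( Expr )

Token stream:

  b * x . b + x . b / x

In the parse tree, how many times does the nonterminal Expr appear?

4

[Expr [Expr [Expr [Expr [Term [Factor [Prim b]]]] * [Term [Factor [Prim x]]]] . [Term [Factor [Factor [Prim b]] + [Prim x]]]] . [Term [Factor [Factor [Prim b]] / [Prim x]]]]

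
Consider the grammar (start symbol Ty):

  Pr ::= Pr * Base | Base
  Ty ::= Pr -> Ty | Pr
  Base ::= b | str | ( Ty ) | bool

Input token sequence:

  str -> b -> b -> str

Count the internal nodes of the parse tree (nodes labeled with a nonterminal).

[Ty [Pr [Base str]] -> [Ty [Pr [Base b]] -> [Ty [Pr [Base b]] -> [Ty [Pr [Base str]]]]]]

12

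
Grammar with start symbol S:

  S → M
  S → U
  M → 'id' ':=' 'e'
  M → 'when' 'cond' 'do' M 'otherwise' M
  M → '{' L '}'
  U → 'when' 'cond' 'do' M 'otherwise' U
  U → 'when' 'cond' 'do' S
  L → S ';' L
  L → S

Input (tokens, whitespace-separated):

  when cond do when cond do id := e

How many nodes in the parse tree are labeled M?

1

[S [U when cond do [S [U when cond do [S [M id := e]]]]]]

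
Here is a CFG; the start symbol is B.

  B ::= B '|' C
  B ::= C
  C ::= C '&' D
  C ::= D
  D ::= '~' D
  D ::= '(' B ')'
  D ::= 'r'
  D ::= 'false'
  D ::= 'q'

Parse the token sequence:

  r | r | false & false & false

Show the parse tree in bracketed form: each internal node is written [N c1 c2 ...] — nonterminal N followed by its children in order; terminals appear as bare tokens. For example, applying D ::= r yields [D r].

[B [B [B [C [D r]]] | [C [D r]]] | [C [C [C [D false]] & [D false]] & [D false]]]

B
B | C
B | C | C
C | C | C
D | C | C
r | C | C
r | D | C
r | r | C
r | r | C & D
r | r | C & D & D
r | r | D & D & D
r | r | false & D & D
r | r | false & false & D
r | r | false & false & false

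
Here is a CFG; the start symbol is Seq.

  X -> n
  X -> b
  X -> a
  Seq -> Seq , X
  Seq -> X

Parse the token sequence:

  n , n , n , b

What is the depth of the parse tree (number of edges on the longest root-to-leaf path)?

5

[Seq [Seq [Seq [Seq [X n]] , [X n]] , [X n]] , [X b]]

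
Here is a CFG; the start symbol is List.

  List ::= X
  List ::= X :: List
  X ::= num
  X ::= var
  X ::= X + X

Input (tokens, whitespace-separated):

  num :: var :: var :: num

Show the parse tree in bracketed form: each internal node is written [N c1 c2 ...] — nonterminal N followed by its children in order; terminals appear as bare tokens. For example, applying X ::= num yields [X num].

List
X :: List
num :: List
num :: X :: List
num :: var :: List
num :: var :: X :: List
num :: var :: var :: List
num :: var :: var :: X
num :: var :: var :: num

[List [X num] :: [List [X var] :: [List [X var] :: [List [X num]]]]]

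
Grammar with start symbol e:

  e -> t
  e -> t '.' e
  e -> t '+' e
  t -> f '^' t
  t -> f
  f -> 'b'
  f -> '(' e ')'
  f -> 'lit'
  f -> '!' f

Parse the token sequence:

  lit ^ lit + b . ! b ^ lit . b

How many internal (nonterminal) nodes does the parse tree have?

[e [t [f lit] ^ [t [f lit]]] + [e [t [f b]] . [e [t [f ! [f b]] ^ [t [f lit]]] . [e [t [f b]]]]]]

17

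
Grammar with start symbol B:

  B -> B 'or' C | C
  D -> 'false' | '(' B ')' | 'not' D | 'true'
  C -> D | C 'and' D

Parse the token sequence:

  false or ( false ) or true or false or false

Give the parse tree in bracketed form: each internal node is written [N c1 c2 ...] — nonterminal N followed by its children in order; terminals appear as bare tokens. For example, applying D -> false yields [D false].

[B [B [B [B [B [C [D false]]] or [C [D ( [B [C [D false]]] )]]] or [C [D true]]] or [C [D false]]] or [C [D false]]]

B
B or C
B or C or C
B or C or C or C
B or C or C or C or C
C or C or C or C or C
D or C or C or C or C
false or C or C or C or C
false or D or C or C or C
false or ( B ) or C or C or C
false or ( C ) or C or C or C
false or ( D ) or C or C or C
false or ( false ) or C or C or C
false or ( false ) or D or C or C
false or ( false ) or true or C or C
false or ( false ) or true or D or C
false or ( false ) or true or false or C
false or ( false ) or true or false or D
false or ( false ) or true or false or false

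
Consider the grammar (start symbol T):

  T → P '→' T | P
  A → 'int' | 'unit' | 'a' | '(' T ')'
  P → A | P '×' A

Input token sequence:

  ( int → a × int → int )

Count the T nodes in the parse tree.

[T [P [A ( [T [P [A int]] → [T [P [P [A a]] × [A int]] → [T [P [A int]]]]] )]]]

4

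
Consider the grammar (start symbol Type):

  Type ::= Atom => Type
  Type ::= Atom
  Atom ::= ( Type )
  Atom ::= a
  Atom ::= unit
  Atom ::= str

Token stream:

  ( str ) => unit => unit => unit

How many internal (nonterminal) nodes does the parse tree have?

10

[Type [Atom ( [Type [Atom str]] )] => [Type [Atom unit] => [Type [Atom unit] => [Type [Atom unit]]]]]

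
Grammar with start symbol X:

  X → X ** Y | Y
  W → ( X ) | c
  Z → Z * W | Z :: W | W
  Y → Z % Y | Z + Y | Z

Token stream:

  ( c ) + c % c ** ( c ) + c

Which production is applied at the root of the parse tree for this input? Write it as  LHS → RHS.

[X [X [Y [Z [W ( [X [Y [Z [W c]]]] )]] + [Y [Z [W c]] % [Y [Z [W c]]]]]] ** [Y [Z [W ( [X [Y [Z [W c]]]] )]] + [Y [Z [W c]]]]]

X → X ** Y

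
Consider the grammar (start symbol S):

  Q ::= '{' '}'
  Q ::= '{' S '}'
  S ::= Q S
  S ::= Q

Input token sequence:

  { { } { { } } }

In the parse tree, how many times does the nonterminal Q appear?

[S [Q { [S [Q { }] [S [Q { [S [Q { }]] }]]] }]]

4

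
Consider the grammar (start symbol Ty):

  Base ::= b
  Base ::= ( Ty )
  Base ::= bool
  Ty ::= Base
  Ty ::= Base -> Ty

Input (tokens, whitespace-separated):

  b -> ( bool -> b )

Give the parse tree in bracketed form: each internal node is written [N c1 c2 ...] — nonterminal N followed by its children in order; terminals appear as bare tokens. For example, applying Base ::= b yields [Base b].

[Ty [Base b] -> [Ty [Base ( [Ty [Base bool] -> [Ty [Base b]]] )]]]

Ty
Base -> Ty
b -> Ty
b -> Base
b -> ( Ty )
b -> ( Base -> Ty )
b -> ( bool -> Ty )
b -> ( bool -> Base )
b -> ( bool -> b )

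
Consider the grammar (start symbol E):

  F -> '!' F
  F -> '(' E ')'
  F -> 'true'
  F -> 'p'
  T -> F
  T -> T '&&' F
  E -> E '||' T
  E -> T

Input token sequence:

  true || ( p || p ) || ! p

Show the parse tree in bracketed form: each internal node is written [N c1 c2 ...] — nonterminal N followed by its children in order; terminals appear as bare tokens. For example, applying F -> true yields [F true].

E
E || T
E || T || T
T || T || T
F || T || T
true || T || T
true || F || T
true || ( E ) || T
true || ( E || T ) || T
true || ( T || T ) || T
true || ( F || T ) || T
true || ( p || T ) || T
true || ( p || F ) || T
true || ( p || p ) || T
true || ( p || p ) || F
true || ( p || p ) || ! F
true || ( p || p ) || ! p

[E [E [E [T [F true]]] || [T [F ( [E [E [T [F p]]] || [T [F p]]] )]]] || [T [F ! [F p]]]]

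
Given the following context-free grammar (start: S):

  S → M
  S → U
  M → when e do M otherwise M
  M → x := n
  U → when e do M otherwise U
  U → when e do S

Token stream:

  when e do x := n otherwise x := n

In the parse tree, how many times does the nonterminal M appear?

[S [M when e do [M x := n] otherwise [M x := n]]]

3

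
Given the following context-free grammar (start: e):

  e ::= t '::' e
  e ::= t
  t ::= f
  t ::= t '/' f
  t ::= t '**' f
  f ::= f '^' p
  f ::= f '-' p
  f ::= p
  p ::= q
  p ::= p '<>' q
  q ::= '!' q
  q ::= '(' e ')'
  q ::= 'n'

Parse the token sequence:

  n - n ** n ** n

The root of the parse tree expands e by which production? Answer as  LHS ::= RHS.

[e [t [t [t [f [f [p [q n]]] - [p [q n]]]] ** [f [p [q n]]]] ** [f [p [q n]]]]]

e ::= t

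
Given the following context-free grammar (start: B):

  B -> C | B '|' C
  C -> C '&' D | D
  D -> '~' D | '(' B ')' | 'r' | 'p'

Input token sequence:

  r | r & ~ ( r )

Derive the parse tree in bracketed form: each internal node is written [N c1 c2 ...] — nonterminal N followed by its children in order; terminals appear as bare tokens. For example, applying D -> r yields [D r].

B
B | C
C | C
D | C
r | C
r | C & D
r | D & D
r | r & D
r | r & ~ D
r | r & ~ ( B )
r | r & ~ ( C )
r | r & ~ ( D )
r | r & ~ ( r )

[B [B [C [D r]]] | [C [C [D r]] & [D ~ [D ( [B [C [D r]]] )]]]]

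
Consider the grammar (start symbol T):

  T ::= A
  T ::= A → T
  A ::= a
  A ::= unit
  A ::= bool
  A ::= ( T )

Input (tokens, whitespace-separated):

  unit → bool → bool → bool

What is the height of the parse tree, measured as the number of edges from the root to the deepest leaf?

5

[T [A unit] → [T [A bool] → [T [A bool] → [T [A bool]]]]]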